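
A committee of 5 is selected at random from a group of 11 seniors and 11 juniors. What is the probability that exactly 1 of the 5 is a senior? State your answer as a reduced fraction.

55/399

The sample space is all 5-subsets of the 22: C(22,5) = 26334.
Selections with exactly 1 senior: choose 1 of the 11 seniors and 4 of the 11 juniors, C(11,1)·C(11,4) = 11·330 = 3630.
Probability = 3630/26334 = 55/399.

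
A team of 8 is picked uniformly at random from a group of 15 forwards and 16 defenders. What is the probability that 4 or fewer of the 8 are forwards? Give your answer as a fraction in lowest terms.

5638/8091

Total selections: C(31,8) = 7888725.
Count the complement (more than 4 forwards): C(15,5)·C(16,3) + C(15,6)·C(16,2) + C(15,7)·C(16,1) + C(15,8)·C(16,0) = 1681680 + 600600 + 102960 + 6435 = 2391675.
Probability = 1 − 2391675/7888725 = 5497050/7888725 = 5638/8091.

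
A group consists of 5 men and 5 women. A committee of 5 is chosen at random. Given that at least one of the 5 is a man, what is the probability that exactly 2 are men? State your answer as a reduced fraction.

Work in counts. Selections with at least one man: C(10,5) − C(5,5) = 252 − 1 = 251.
Of those, selections where exactly 2 are men: C(5,2)·C(5,3) = 10·10 = 100.
Conditional probability = 100/251.

100/251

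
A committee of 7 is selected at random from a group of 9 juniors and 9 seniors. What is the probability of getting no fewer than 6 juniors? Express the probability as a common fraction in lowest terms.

There are C(18,7) = 31824 ways to choose the 7.
Favorable selections (no fewer than 6 juniors): C(9,6)·C(9,1) + C(9,7)·C(9,0) = 756 + 36 = 792.
Probability = 792/31824 = 11/442.

11/442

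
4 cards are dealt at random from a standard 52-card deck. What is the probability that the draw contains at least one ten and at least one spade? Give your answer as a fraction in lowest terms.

52799/270725

There are C(52,4) = 270725 possible draws.
By inclusion-exclusion on the complements, draws missing all tens or all spades: C(48,4) + C(39,4) − C(36,4) = 194580 + 82251 − 58905 = 217926.
So draws with at least one of each: 270725 − 217926 = 52799, probability 52799/270725.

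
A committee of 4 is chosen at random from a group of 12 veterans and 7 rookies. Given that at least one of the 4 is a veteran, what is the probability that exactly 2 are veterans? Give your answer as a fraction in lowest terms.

1386/3841

Work in counts. Selections with at least one veteran: C(19,4) − C(7,4) = 3876 − 35 = 3841.
Of those, selections where exactly 2 are veterans: C(12,2)·C(7,2) = 66·21 = 1386.
Conditional probability = 1386/3841.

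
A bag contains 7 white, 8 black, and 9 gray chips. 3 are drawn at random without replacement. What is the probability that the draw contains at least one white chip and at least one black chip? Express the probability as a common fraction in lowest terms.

217/506

There are C(24,3) = 2024 possible draws.
By inclusion-exclusion on the complements, draws missing all white or all black: C(17,3) + C(16,3) − C(9,3) = 680 + 560 − 84 = 1156.
So draws with at least one of each: 2024 − 1156 = 868, probability 868/2024 = 217/506.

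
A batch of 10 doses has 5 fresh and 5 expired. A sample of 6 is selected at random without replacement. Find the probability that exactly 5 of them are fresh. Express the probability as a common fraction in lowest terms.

The sample space is all 6-subsets of the 10: C(10,6) = 210.
Selections with exactly 5 fresh: choose 5 of the 5 fresh and 1 of the 5 expired, C(5,5)·C(5,1) = 1·5 = 5.
Probability = 5/210 = 1/42.

1/42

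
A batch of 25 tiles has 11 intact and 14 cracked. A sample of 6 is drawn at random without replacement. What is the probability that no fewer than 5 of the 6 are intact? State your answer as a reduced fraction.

9/230

Total selections: C(25,6) = 177100.
Favorable selections (no fewer than 5 intact): C(11,5)·C(14,1) + C(11,6)·C(14,0) = 6468 + 462 = 6930.
Probability = 6930/177100 = 9/230.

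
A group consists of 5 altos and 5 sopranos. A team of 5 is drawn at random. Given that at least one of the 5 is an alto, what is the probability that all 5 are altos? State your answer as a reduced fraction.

Work in counts. Selections with at least one alto: C(10,5) − C(5,5) = 252 − 1 = 251.
Of those, selections where all 5 are altos: C(5,5) = 1.
Conditional probability = 1/251.

1/251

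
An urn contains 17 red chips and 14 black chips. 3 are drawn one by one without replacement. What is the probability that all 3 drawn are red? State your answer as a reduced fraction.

136/899

Multiply the conditional probabilities at each draw: 17/31 · 16/30 · 15/29 = 4080/26970 = 136/899.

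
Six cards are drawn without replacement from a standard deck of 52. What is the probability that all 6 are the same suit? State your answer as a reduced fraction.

There are C(52,6) = 20358520 possible 6-card hands.
Hands of one suit: 4 suits × C(13,6) = 4·1716 = 6864.
Probability = 6864/20358520 = 66/195755.

66/195755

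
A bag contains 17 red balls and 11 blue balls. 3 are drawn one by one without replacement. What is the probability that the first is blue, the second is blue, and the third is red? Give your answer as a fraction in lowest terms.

Multiply the conditional probabilities at each draw: 11/28 · 10/27 · 17/26 = 1870/19656 = 935/9828.

935/9828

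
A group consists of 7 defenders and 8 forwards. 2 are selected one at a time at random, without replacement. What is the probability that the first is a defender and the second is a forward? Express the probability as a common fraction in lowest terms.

Multiply the conditional probabilities at each draw: 7/15 · 8/14 = 56/210 = 4/15.

4/15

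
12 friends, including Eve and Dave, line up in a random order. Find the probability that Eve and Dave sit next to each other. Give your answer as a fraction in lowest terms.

There are 12! = 479001600 arrangements.
Treat Eve and Dave as a block: 11! arrangements of the blocks × 2 orders within the block = 2·39916800 = 79833600.
Probability = 79833600/479001600 = 1/6.

1/6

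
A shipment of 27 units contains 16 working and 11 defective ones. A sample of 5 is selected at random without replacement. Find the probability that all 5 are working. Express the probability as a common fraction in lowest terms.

There are C(27,5) = 80730 possible selections.
Selections with all working: C(16,5) = 4368.
Probability = 4368/80730 = 56/1035.

56/1035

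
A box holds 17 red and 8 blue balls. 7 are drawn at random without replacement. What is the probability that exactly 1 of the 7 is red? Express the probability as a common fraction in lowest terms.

Total number of selections: C(25,7) = 480700.
Selections with exactly 1 red: choose 1 of the 17 red and 6 of the 8 blue, C(17,1)·C(8,6) = 17·28 = 476.
Probability = 476/480700 = 119/120175.

119/120175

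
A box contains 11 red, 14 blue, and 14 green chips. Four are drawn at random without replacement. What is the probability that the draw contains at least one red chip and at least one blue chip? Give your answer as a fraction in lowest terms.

There are C(39,4) = 82251 possible draws.
By inclusion-exclusion on the complements, draws missing all red or all blue: C(28,4) + C(25,4) − C(14,4) = 20475 + 12650 − 1001 = 32124.
So draws with at least one of each: 82251 − 32124 = 50127, probability 50127/82251 = 16709/27417.

16709/27417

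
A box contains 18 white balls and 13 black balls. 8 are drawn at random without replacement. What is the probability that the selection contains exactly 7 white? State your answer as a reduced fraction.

There are C(31,8) = 7888725 ways to choose 8 from 31.
Selections with exactly 7 white: choose 7 of the 18 white and 1 of the 13 black, C(18,7)·C(13,1) = 31824·13 = 413712.
Probability = 413712/7888725 = 3536/67425.

3536/67425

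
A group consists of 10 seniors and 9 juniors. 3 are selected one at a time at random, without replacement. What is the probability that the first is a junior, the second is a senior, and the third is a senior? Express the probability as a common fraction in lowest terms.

Multiply the conditional probabilities at each draw: 9/19 · 10/18 · 9/17 = 810/5814 = 45/323.

45/323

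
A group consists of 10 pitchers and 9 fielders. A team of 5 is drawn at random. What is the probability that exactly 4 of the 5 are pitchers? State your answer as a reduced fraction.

There are C(19,5) = 11628 ways to choose 5 from 19.
Selections with exactly 4 pitchers: choose 4 of the 10 pitchers and 1 of the 9 fielders, C(10,4)·C(9,1) = 210·9 = 1890.
Probability = 1890/11628 = 105/646.

105/646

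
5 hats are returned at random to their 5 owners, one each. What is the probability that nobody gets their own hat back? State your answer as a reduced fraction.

There are 5! = 120 assignments.
By inclusion-exclusion, assignments with no fixed points: C(5,0)·5! − C(5,1)·4! + C(5,2)·3! − C(5,3)·2! + C(5,4)·1! − C(5,5)·0! = 44.
Probability = 44/120 = 11/30.

11/30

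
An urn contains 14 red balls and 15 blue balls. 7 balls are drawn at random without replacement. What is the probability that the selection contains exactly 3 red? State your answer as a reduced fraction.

Total number of selections: C(29,7) = 1560780.
Selections with exactly 3 red: choose 3 of the 14 red and 4 of the 15 blue, C(14,3)·C(15,4) = 364·1365 = 496860.
Probability = 496860/1560780 = 637/2001.

637/2001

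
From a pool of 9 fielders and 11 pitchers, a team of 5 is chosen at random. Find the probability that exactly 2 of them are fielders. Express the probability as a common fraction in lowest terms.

The sample space is all 5-subsets of the 20: C(20,5) = 15504.
Selections with exactly 2 fielders: choose 2 of the 9 fielders and 3 of the 11 pitchers, C(9,2)·C(11,3) = 36·165 = 5940.
Probability = 5940/15504 = 495/1292.

495/1292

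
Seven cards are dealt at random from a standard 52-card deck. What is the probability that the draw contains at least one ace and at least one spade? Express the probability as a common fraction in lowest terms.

There are C(52,7) = 133784560 possible draws.
By inclusion-exclusion on the complements, draws missing all aces or all spades: C(48,7) + C(39,7) − C(36,7) = 73629072 + 15380937 − 8347680 = 80662329.
So draws with at least one of each: 133784560 − 80662329 = 53122231, probability 53122231/133784560.

53122231/133784560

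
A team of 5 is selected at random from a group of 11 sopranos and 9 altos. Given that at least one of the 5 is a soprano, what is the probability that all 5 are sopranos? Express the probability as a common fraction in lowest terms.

Work in counts. Selections with at least one soprano: C(20,5) − C(9,5) = 15504 − 126 = 15378.
Of those, selections where all 5 are sopranos: C(11,5) = 462.
Conditional probability = 462/15378 = 7/233.

7/233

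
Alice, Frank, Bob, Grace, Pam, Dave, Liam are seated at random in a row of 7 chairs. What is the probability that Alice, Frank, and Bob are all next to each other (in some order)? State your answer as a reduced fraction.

There are 7! = 5040 arrangements.
Treat the three as one block: 5! placements × 3! orders within the block = 120·6 = 720.
Probability = 720/5040 = 1/7.

1/7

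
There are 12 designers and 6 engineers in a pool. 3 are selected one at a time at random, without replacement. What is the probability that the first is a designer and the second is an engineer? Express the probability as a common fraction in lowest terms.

Multiply the conditional probabilities at each draw: 12/18 · 6/17 = 72/306 = 4/17.

4/17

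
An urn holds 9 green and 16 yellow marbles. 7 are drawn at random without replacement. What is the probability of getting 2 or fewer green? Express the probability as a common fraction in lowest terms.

Total selections: C(25,7) = 480700.
Favorable selections (2 or fewer green): C(9,0)·C(16,7) + C(9,1)·C(16,6) + C(9,2)·C(16,5) = 11440 + 72072 + 157248 = 240760.
Probability = 240760/480700 = 12038/24035.

12038/24035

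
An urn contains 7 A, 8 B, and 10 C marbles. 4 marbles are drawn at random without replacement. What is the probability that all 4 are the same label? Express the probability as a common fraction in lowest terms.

63/2530

There are C(25,4) = 12650 ways to draw 4 marbles.
All same label: C(7,4) + C(8,4) + C(10,4) = 35 + 70 + 210 = 315.
Probability = 315/12650 = 63/2530.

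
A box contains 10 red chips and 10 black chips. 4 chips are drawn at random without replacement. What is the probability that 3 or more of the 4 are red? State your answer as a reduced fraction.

94/323

There are C(20,4) = 4845 ways to choose the 4.
Favorable selections (3 or more red): C(10,3)·C(10,1) + C(10,4)·C(10,0) = 1200 + 210 = 1410.
Probability = 1410/4845 = 94/323.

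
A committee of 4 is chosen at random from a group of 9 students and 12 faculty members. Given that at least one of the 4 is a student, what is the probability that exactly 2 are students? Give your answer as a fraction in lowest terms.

132/305

Work in counts. Selections with at least one student: C(21,4) − C(12,4) = 5985 − 495 = 5490.
Of those, selections where exactly 2 are students: C(9,2)·C(12,2) = 36·66 = 2376.
Conditional probability = 2376/5490 = 132/305.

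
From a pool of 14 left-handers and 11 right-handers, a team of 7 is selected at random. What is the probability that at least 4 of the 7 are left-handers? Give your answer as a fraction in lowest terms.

1417/2185

There are C(25,7) = 480700 ways to choose the 7.
Favorable selections (at least 4 left-handers): C(14,4)·C(11,3) + C(14,5)·C(11,2) + C(14,6)·C(11,1) + C(14,7)·C(11,0) = 165165 + 110110 + 33033 + 3432 = 311740.
Probability = 311740/480700 = 1417/2185.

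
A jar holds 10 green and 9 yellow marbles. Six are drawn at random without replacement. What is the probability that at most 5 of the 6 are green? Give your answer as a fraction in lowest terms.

Total selections: C(19,6) = 27132.
The complement is exactly 6 green: C(10,6)·C(9,0) = 210.
Probability = 1 − 210/27132 = 26922/27132 = 641/646.

641/646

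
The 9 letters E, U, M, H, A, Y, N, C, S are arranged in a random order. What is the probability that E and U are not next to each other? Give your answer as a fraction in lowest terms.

There are 9! = 362880 arrangements.
Arrangements with E and U adjacent: 2·8! = 80640.
So not adjacent: 362880 − 80640 = 282240, probability 282240/362880 = 7/9.

7/9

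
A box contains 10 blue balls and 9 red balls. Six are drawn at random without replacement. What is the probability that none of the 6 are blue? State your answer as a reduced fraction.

1/323

There are C(19,6) = 27132 possible selections.
Selections with no blue (all red): C(9,6) = 84.
Probability = 84/27132 = 1/323.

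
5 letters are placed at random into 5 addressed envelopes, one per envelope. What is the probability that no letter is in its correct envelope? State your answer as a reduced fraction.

There are 5! = 120 assignments.
By inclusion-exclusion, assignments with no fixed points: C(5,0)·5! − C(5,1)·4! + C(5,2)·3! − C(5,3)·2! + C(5,4)·1! − C(5,5)·0! = 44.
Probability = 44/120 = 11/30.

11/30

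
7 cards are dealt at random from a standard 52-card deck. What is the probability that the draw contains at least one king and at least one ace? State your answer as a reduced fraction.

3105873/16723070

There are C(52,7) = 133784560 possible draws.
By inclusion-exclusion on the complements, draws missing all kings or all aces: C(48,7) + C(48,7) − C(44,7) = 73629072 + 73629072 − 38320568 = 108937576.
So draws with at least one of each: 133784560 − 108937576 = 24846984, probability 24846984/133784560 = 3105873/16723070.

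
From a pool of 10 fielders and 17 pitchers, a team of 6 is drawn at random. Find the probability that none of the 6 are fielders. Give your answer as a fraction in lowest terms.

476/11385

There are C(27,6) = 296010 possible selections.
Selections with no fielders (all pitchers): C(17,6) = 12376.
Probability = 12376/296010 = 476/11385.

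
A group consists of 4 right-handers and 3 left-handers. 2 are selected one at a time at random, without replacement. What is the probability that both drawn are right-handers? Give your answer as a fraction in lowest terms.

2/7

Multiply the conditional probabilities at each draw: 4/7 · 3/6 = 12/42 = 2/7.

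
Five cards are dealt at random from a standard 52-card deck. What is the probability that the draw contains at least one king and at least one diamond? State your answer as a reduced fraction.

229297/866320

There are C(52,5) = 2598960 possible draws.
By inclusion-exclusion on the complements, draws missing all kings or all diamonds: C(48,5) + C(39,5) − C(36,5) = 1712304 + 575757 − 376992 = 1911069.
So draws with at least one of each: 2598960 − 1911069 = 687891, probability 687891/2598960 = 229297/866320.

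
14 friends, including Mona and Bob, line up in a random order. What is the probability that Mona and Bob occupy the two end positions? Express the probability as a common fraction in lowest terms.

There are 14! = 87178291200 arrangements.
Place Mona and Bob at the ends in 2 ways, arrange the remaining 12 in 12! = 479001600 ways: 2·479001600 = 958003200.
Probability = 958003200/87178291200 = 1/91.

1/91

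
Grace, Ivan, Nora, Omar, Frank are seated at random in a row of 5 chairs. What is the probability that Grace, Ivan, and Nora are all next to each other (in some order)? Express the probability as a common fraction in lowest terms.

3/10

There are 5! = 120 arrangements.
Treat the three as one block: 3! placements × 3! orders within the block = 6·6 = 36.
Probability = 36/120 = 3/10.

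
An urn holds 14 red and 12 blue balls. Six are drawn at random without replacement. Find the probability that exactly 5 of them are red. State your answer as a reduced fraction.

There are C(26,6) = 230230 ways to choose 6 from 26.
Selections with exactly 5 red: choose 5 of the 14 red and 1 of the 12 blue, C(14,5)·C(12,1) = 2002·12 = 24024.
Probability = 24024/230230 = 12/115.

12/115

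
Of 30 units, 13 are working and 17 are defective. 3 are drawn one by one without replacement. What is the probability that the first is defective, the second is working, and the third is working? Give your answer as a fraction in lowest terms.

221/2030

Multiply the conditional probabilities at each draw: 17/30 · 13/29 · 12/28 = 2652/24360 = 221/2030.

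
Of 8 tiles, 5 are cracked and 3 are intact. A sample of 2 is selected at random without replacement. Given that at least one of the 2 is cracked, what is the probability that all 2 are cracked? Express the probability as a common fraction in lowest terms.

Work in counts. Selections with at least one cracked: C(8,2) − C(3,2) = 28 − 3 = 25.
Of those, selections where all 2 are cracked: C(5,2) = 10.
Conditional probability = 10/25 = 2/5.

2/5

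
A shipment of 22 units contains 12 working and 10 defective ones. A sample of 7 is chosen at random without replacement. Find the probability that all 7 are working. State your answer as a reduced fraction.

3/646

There are C(22,7) = 170544 possible selections.
Selections with all working: C(12,7) = 792.
Probability = 792/170544 = 3/646.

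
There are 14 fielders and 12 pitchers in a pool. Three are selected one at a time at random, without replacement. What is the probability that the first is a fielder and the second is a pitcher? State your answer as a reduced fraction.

84/325

Multiply the conditional probabilities at each draw: 14/26 · 12/25 = 168/650 = 84/325.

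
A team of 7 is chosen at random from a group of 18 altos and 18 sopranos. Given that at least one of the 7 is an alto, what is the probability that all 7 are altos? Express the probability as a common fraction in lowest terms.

Work in counts. Selections with at least one alto: C(36,7) − C(18,7) = 8347680 − 31824 = 8315856.
Of those, selections where all 7 are altos: C(18,7) = 31824.
Conditional probability = 31824/8315856 = 13/3397.

13/3397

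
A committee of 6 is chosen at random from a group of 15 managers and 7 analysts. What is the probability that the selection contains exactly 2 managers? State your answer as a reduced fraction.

175/3553

There are C(22,6) = 74613 ways to choose 6 from 22.
Selections with exactly 2 managers: choose 2 of the 15 managers and 4 of the 7 analysts, C(15,2)·C(7,4) = 105·35 = 3675.
Probability = 3675/74613 = 175/3553.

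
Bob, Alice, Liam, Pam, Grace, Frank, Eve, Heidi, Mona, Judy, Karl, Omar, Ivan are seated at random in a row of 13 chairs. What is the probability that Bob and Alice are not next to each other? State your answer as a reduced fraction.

11/13

There are 13! = 6227020800 arrangements.
Arrangements with Bob and Alice adjacent: 2·12! = 958003200.
So not adjacent: 6227020800 − 958003200 = 5269017600, probability 5269017600/6227020800 = 11/13.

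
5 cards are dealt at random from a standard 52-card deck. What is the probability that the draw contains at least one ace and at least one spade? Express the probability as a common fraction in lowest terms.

There are C(52,5) = 2598960 possible draws.
By inclusion-exclusion on the complements, draws missing all aces or all spades: C(48,5) + C(39,5) − C(36,5) = 1712304 + 575757 − 376992 = 1911069.
So draws with at least one of each: 2598960 − 1911069 = 687891, probability 687891/2598960 = 229297/866320.

229297/866320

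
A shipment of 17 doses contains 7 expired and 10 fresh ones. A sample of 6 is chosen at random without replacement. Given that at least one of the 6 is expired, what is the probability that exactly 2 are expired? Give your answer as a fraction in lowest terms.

Work in counts. Selections with at least one expired: C(17,6) − C(10,6) = 12376 − 210 = 12166.
Of those, selections where exactly 2 are expired: C(7,2)·C(10,4) = 21·210 = 4410.
Conditional probability = 4410/12166 = 315/869.

315/869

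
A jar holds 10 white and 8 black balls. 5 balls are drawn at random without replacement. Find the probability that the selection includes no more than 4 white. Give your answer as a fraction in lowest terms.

There are C(18,5) = 8568 ways to choose the 5.
The complement is exactly 5 white: C(10,5)·C(8,0) = 252.
Probability = 1 − 252/8568 = 8316/8568 = 33/34.

33/34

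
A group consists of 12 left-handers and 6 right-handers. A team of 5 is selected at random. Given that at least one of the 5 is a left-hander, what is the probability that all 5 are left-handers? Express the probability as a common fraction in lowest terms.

Work in counts. Selections with at least one left-hander: C(18,5) − C(6,5) = 8568 − 6 = 8562.
Of those, selections where all 5 are left-handers: C(12,5) = 792.
Conditional probability = 792/8562 = 132/1427.

132/1427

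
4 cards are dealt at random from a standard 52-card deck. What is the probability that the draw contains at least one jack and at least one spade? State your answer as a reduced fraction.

There are C(52,4) = 270725 possible draws.
By inclusion-exclusion on the complements, draws missing all jacks or all spades: C(48,4) + C(39,4) − C(36,4) = 194580 + 82251 − 58905 = 217926.
So draws with at least one of each: 270725 − 217926 = 52799, probability 52799/270725.

52799/270725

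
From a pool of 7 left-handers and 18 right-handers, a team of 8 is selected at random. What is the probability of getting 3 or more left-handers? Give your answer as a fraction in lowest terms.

859/2185

There are C(25,8) = 1081575 ways to choose the 8.
Count the complement (fewer than 3 left-handers): C(7,0)·C(18,8) + C(7,1)·C(18,7) + C(7,2)·C(18,6) = 43758 + 222768 + 389844 = 656370.
Probability = 1 − 656370/1081575 = 425205/1081575 = 859/2185.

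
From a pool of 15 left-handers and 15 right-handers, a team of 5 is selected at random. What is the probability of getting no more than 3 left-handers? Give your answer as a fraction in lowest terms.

There are C(30,5) = 142506 ways to choose the 5.
Favorable selections (no more than 3 left-handers): C(15,0)·C(15,5) + C(15,1)·C(15,4) + C(15,2)·C(15,3) + C(15,3)·C(15,2) = 3003 + 20475 + 47775 + 47775 = 119028.
Probability = 119028/142506 = 218/261.

218/261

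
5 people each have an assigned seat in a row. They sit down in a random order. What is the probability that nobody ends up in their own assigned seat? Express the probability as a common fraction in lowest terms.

There are 5! = 120 seatings.
By inclusion-exclusion, seatings with no fixed points: C(5,0)·5! − C(5,1)·4! + C(5,2)·3! − C(5,3)·2! + C(5,4)·1! − C(5,5)·0! = 44.
Probability = 44/120 = 11/30.

11/30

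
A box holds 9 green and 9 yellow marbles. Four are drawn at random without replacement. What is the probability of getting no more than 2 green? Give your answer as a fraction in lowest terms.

Total selections: C(18,4) = 3060.
Favorable selections (no more than 2 green): C(9,0)·C(9,4) + C(9,1)·C(9,3) + C(9,2)·C(9,2) = 126 + 756 + 1296 = 2178.
Probability = 2178/3060 = 121/170.

121/170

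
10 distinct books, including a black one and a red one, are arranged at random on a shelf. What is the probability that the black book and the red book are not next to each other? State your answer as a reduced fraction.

4/5

There are 10! = 3628800 arrangements.
Arrangements with the black book and the red book adjacent: 2·9! = 725760.
So not adjacent: 3628800 − 725760 = 2903040, probability 2903040/3628800 = 4/5.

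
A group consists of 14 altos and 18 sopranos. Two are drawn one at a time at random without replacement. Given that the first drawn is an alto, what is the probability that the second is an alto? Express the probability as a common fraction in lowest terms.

13/31

After removing one alto, 31 remain: 13 altos and 18 sopranos.
So the probability the next is an alto is 13/31.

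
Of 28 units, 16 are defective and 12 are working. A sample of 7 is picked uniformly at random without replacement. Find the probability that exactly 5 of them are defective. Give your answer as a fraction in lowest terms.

There are C(28,7) = 1184040 ways to choose 7 from 28.
Selections with exactly 5 defective: choose 5 of the 16 defective and 2 of the 12 working, C(16,5)·C(12,2) = 4368·66 = 288288.
Probability = 288288/1184040 = 28/115.

28/115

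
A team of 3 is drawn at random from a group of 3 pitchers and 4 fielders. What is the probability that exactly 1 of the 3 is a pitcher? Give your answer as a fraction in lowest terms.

18/35

There are C(7,3) = 35 ways to choose 3 from 7.
Selections with exactly 1 pitcher: choose 1 of the 3 pitchers and 2 of the 4 fielders, C(3,1)·C(4,2) = 3·6 = 18.
Probability = 18/35.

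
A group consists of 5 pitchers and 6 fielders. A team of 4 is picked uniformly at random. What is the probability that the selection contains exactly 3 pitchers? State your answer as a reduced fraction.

The sample space is all 4-subsets of the 11: C(11,4) = 330.
Selections with exactly 3 pitchers: choose 3 of the 5 pitchers and 1 of the 6 fielders, C(5,3)·C(6,1) = 10·6 = 60.
Probability = 60/330 = 2/11.

2/11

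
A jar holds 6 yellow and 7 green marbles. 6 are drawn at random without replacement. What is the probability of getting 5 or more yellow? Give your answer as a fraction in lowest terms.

Total selections: C(13,6) = 1716.
Favorable selections (5 or more yellow): C(6,5)·C(7,1) + C(6,6)·C(7,0) = 42 + 1 = 43.
Probability = 43/1716.

43/1716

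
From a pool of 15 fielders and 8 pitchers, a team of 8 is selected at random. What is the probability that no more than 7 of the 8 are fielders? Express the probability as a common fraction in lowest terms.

Total selections: C(23,8) = 490314.
The complement is exactly 8 fielders: C(15,8)·C(8,0) = 6435.
Probability = 1 − 6435/490314 = 483879/490314 = 14663/14858.

14663/14858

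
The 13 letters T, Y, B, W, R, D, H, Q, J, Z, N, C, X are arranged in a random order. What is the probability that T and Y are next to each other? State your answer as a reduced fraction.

2/13

There are 13! = 6227020800 arrangements.
Treat T and Y as a block: 12! arrangements of the blocks × 2 orders within the block = 2·479001600 = 958003200.
Probability = 958003200/6227020800 = 2/13.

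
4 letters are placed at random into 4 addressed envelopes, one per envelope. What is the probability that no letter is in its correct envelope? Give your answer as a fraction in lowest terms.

There are 4! = 24 assignments.
By inclusion-exclusion, assignments with no fixed points: C(4,0)·4! − C(4,1)·3! + C(4,2)·2! − C(4,3)·1! + C(4,4)·0! = 9.
Probability = 9/24 = 3/8.

3/8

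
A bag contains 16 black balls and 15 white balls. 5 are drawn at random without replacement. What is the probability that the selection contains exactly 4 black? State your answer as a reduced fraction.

The sample space is all 5-subsets of the 31: C(31,5) = 169911.
Selections with exactly 4 black: choose 4 of the 16 black and 1 of the 15 white, C(16,4)·C(15,1) = 1820·15 = 27300.
Probability = 27300/169911 = 1300/8091.

1300/8091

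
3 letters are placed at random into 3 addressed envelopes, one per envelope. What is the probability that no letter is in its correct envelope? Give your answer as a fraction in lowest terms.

1/3

There are 3! = 6 assignments.
By inclusion-exclusion, assignments with no fixed points: C(3,0)·3! − C(3,1)·2! + C(3,2)·1! − C(3,3)·0! = 2.
Probability = 2/6 = 1/3.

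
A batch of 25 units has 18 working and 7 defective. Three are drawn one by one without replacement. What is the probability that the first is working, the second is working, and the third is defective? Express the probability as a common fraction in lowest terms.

357/2300

Multiply the conditional probabilities at each draw: 18/25 · 17/24 · 7/23 = 2142/13800 = 357/2300.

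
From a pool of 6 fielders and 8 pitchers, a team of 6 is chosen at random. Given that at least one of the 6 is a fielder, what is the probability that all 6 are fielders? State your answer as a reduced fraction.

Work in counts. Selections with at least one fielder: C(14,6) − C(8,6) = 3003 − 28 = 2975.
Of those, selections where all 6 are fielders: C(6,6) = 1.
Conditional probability = 1/2975.

1/2975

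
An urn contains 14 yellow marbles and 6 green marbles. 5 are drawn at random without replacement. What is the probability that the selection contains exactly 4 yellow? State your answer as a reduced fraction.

There are C(20,5) = 15504 ways to choose 5 from 20.
Selections with exactly 4 yellow: choose 4 of the 14 yellow and 1 of the 6 green, C(14,4)·C(6,1) = 1001·6 = 6006.
Probability = 6006/15504 = 1001/2584.

1001/2584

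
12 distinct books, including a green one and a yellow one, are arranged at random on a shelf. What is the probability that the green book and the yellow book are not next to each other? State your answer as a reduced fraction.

There are 12! = 479001600 arrangements.
Arrangements with the green book and the yellow book adjacent: 2·11! = 79833600.
So not adjacent: 479001600 − 79833600 = 399168000, probability 399168000/479001600 = 5/6.

5/6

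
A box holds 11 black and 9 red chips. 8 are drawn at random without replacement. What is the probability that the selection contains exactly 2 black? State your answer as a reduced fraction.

154/4199

The sample space is all 8-subsets of the 20: C(20,8) = 125970.
Selections with exactly 2 black: choose 2 of the 11 black and 6 of the 9 red, C(11,2)·C(9,6) = 55·84 = 4620.
Probability = 4620/125970 = 154/4199.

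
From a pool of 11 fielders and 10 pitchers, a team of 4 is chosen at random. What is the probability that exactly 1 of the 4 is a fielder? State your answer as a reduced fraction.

The sample space is all 4-subsets of the 21: C(21,4) = 5985.
Selections with exactly 1 fielder: choose 1 of the 11 fielders and 3 of the 10 pitchers, C(11,1)·C(10,3) = 11·120 = 1320.
Probability = 1320/5985 = 88/399.

88/399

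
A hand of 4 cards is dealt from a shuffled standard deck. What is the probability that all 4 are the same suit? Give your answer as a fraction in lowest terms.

There are C(52,4) = 270725 possible 4-card hands.
Hands of one suit: 4 suits × C(13,4) = 4·715 = 2860.
Probability = 2860/270725 = 44/4165.

44/4165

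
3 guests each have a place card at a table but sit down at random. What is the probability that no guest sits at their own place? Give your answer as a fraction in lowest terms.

There are 3! = 6 seatings.
By inclusion-exclusion, seatings with no fixed points: C(3,0)·3! − C(3,1)·2! + C(3,2)·1! − C(3,3)·0! = 2.
Probability = 2/6 = 1/3.

1/3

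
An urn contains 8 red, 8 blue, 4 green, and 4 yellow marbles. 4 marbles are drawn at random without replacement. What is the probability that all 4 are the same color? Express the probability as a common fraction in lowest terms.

71/5313

There are C(24,4) = 10626 ways to draw 4 marbles.
All same color: C(8,4) + C(8,4) + C(4,4) + C(4,4) = 70 + 70 + 1 + 1 = 142.
Probability = 142/10626 = 71/5313.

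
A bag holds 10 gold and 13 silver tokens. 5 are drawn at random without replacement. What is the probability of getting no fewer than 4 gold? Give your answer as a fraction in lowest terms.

426/4807

Total selections: C(23,5) = 33649.
Favorable selections (no fewer than 4 gold): C(10,4)·C(13,1) + C(10,5)·C(13,0) = 2730 + 252 = 2982.
Probability = 2982/33649 = 426/4807.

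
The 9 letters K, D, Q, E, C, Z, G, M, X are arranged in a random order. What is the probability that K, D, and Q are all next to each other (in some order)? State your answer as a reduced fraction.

1/12

There are 9! = 362880 arrangements.
Treat the three as one block: 7! placements × 3! orders within the block = 5040·6 = 30240.
Probability = 30240/362880 = 1/12.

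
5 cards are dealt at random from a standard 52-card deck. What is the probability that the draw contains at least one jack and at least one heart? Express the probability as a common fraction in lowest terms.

229297/866320

There are C(52,5) = 2598960 possible draws.
By inclusion-exclusion on the complements, draws missing all jacks or all hearts: C(48,5) + C(39,5) − C(36,5) = 1712304 + 575757 − 376992 = 1911069.
So draws with at least one of each: 2598960 − 1911069 = 687891, probability 687891/2598960 = 229297/866320.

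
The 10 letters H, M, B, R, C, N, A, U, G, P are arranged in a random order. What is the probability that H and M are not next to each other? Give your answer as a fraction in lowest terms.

There are 10! = 3628800 arrangements.
Arrangements with H and M adjacent: 2·9! = 725760.
So not adjacent: 3628800 − 725760 = 2903040, probability 2903040/3628800 = 4/5.

4/5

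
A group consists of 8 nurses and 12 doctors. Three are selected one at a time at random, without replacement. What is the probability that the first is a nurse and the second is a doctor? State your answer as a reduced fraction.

24/95

Multiply the conditional probabilities at each draw: 8/20 · 12/19 = 96/380 = 24/95.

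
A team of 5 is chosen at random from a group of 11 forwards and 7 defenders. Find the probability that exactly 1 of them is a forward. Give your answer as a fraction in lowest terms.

55/1224

The sample space is all 5-subsets of the 18: C(18,5) = 8568.
Selections with exactly 1 forward: choose 1 of the 11 forwards and 4 of the 7 defenders, C(11,1)·C(7,4) = 11·35 = 385.
Probability = 385/8568 = 55/1224.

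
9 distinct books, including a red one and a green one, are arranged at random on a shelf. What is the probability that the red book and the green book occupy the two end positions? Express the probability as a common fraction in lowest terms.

1/36

There are 9! = 362880 arrangements.
Place the red book and the green book at the ends in 2 ways, arrange the remaining 7 in 7! = 5040 ways: 2·5040 = 10080.
Probability = 10080/362880 = 1/36.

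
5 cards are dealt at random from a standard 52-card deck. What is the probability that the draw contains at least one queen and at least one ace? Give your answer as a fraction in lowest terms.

There are C(52,5) = 2598960 possible draws.
By inclusion-exclusion on the complements, draws missing all queens or all aces: C(48,5) + C(48,5) − C(44,5) = 1712304 + 1712304 − 1086008 = 2338600.
So draws with at least one of each: 2598960 − 2338600 = 260360, probability 260360/2598960 = 6509/64974.

6509/64974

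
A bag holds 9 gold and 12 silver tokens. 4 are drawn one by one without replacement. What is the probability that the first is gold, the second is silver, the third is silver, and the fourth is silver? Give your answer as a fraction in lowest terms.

11/133

Multiply the conditional probabilities at each draw: 9/21 · 12/20 · 11/19 · 10/18 = 11880/143640 = 11/133.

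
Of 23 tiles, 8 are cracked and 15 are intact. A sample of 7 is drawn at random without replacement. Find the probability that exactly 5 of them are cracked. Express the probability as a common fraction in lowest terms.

1960/81719

Total number of selections: C(23,7) = 245157.
Selections with exactly 5 cracked: choose 5 of the 8 cracked and 2 of the 15 intact, C(8,5)·C(15,2) = 56·105 = 5880.
Probability = 5880/245157 = 1960/81719.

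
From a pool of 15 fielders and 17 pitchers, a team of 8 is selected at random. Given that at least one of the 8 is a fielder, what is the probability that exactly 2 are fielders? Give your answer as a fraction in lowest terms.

Work in counts. Selections with at least one fielder: C(32,8) − C(17,8) = 10518300 − 24310 = 10493990.
Of those, selections where exactly 2 are fielders: C(15,2)·C(17,6) = 105·12376 = 1299480.
Conditional probability = 1299480/10493990 = 9996/80723.

9996/80723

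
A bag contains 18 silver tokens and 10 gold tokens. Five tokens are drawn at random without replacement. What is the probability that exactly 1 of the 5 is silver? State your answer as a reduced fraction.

Total number of selections: C(28,5) = 98280.
Selections with exactly 1 silver: choose 1 of the 18 silver and 4 of the 10 gold, C(18,1)·C(10,4) = 18·210 = 3780.
Probability = 3780/98280 = 1/26.

1/26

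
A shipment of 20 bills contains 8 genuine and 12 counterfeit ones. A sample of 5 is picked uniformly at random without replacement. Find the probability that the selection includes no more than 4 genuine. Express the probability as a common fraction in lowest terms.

There are C(20,5) = 15504 ways to choose the 5.
Favorable selections (no more than 4 genuine): C(8,0)·C(12,5) + C(8,1)·C(12,4) + C(8,2)·C(12,3) + C(8,3)·C(12,2) + C(8,4)·C(12,1) = 792 + 3960 + 6160 + 3696 + 840 = 15448.
Probability = 15448/15504 = 1931/1938.

1931/1938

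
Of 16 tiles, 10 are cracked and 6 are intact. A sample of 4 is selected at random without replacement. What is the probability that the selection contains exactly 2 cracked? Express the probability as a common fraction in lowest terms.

The sample space is all 4-subsets of the 16: C(16,4) = 1820.
Selections with exactly 2 cracked: choose 2 of the 10 cracked and 2 of the 6 intact, C(10,2)·C(6,2) = 45·15 = 675.
Probability = 675/1820 = 135/364.

135/364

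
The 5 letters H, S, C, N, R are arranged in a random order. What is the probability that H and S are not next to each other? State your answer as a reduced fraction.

There are 5! = 120 arrangements.
Arrangements with H and S adjacent: 2·4! = 48.
So not adjacent: 120 − 48 = 72, probability 72/120 = 3/5.

3/5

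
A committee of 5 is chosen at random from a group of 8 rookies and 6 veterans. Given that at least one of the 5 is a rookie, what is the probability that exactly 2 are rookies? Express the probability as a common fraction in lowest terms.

140/499

Work in counts. Selections with at least one rookie: C(14,5) − C(6,5) = 2002 − 6 = 1996.
Of those, selections where exactly 2 are rookies: C(8,2)·C(6,3) = 28·20 = 560.
Conditional probability = 560/1996 = 140/499.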